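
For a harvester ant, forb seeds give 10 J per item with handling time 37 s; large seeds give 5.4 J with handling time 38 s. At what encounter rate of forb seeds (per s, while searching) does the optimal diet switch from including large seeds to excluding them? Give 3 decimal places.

At the threshold, the rate on forb seeds alone equals the profitability of large seeds: λ·10/(1 + λ·37) = 5.4/38 = 0.1421.
Rearranging, λ(10 − 0.1421×37) = 0.1421, so λ = 0.1421/4.742 = 0.02997 per s.

0.030 per s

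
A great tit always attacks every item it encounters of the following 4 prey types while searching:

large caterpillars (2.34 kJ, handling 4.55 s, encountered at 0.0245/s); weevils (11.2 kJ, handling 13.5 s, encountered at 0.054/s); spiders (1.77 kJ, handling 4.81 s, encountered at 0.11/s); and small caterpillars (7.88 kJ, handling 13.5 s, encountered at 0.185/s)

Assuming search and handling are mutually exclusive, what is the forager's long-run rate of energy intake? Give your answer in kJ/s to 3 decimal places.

Energy encountered per unit search time: 0.0245×2.34 + 0.054×11.2 + 0.11×1.77 + 0.185×7.88 = 2.315 kJ/s.
Handling time per unit search time: 0.0245×4.55 + 0.054×13.5 + 0.11×4.81 + 0.185×13.5 = 3.867.
Rate = 2.315/(1 + 3.867) = 0.4756 kJ/s.

0.476 kJ/s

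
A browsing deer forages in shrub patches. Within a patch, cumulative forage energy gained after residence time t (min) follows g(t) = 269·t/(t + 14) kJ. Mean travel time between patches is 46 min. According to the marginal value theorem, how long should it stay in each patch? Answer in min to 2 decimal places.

25.38 min

Maximise g(t)/(T+t): set derivative to zero → g'(t)(T+t) = g(t).
g'(t) = 269·14/(t + 14)². Setting 269·14/(t+14)² = 269t/[(t+14)(46+t)] gives 14(46+t) = t(t+14), so t² = 14×46 = 644.
t* = √644 = 25.38 min.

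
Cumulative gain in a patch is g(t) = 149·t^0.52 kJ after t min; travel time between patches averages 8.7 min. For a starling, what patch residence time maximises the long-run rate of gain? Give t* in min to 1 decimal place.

9.4 min

Maximise g(t)/(T+t): set derivative to zero → g'(t)(T+t) = g(t).
g'(t) = 0.52·149·t^-0.48. Setting 0.52·149·t^-0.48 = 149·t^0.52/(8.7+t) gives 0.52(8.7+t) = t, so 0.48·t = 0.52×8.7.
t* = 0.52×8.7/0.48 = 9.425 min.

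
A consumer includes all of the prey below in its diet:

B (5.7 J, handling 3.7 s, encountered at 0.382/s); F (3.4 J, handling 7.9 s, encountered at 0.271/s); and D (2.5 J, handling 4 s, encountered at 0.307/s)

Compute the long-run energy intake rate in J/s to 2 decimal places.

0.67 J/s

R = Σλ_iE_i / (1 + Σλ_ih_i)
Numerator: 0.382×5.7 + 0.271×3.4 + 0.307×2.5 = 3.866
Denominator: 1 + 0.382×3.7 + 0.271×7.9 + 0.307×4 = 5.782
R = 3.866/5.782 = 0.6686 J/s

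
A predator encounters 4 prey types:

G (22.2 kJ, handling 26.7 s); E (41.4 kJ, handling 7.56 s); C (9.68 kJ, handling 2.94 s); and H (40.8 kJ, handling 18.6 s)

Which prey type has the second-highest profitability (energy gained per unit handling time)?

C

Profitability E/h (kJ/s): G = 22.2/26.7 = 0.831, E = 41.4/7.56 = 5.48, C = 9.68/2.94 = 3.29, H = 40.8/18.6 = 2.19.
Ranked: E > C > H > G.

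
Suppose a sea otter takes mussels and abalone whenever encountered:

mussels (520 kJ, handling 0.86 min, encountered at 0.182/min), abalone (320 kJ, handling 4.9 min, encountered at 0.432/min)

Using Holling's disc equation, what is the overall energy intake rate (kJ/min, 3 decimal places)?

71.145 kJ/min

R = (0.182×520 + 0.432×320) / (1 + 0.182×0.86 + 0.432×4.9) = 232.9/3.273 = 71.14 kJ/min.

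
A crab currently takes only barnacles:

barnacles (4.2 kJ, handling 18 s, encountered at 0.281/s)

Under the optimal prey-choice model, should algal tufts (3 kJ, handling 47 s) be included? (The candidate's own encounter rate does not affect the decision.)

Current rate: (0.281×4.2)/(1 + 0.281×18) = 0.1948 kJ/s.
Profitability of algal tufts: 3/47 = 0.06383 kJ/s.
Since 0.06383 < R, time spent handling algal tufts is better spent searching.

No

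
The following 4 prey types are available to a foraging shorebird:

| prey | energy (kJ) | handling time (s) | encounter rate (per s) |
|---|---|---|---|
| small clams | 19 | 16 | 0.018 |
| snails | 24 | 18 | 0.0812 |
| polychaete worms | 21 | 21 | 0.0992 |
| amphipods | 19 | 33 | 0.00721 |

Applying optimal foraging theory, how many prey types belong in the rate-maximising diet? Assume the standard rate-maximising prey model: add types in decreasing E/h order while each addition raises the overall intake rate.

Rank by E/h (kJ/s): snails 1.33, small clams 1.19, polychaete worms 1, amphipods 0.576. Include each in turn until the next type's E/h falls below the running intake rate.
Rate on top 1: 0.7917. small clams: 1.19 > 0.7917 → include.
Rate on top 2: 0.8331. polychaete worms: 1 > 0.8331 → include.
Rate on top 3: 0.9051. amphipods: 0.576 < 0.9051 → exclude; stop.
Optimal diet: snails, small clams, polychaete worms — 3 of 4 types.

3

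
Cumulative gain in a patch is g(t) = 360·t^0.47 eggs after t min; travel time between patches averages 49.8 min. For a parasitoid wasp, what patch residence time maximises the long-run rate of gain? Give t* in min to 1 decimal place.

44.2 min

Maximise g(t)/(T+t): set derivative to zero → g'(t)(T+t) = g(t).
g'(t) = 0.47·360·t^-0.53. Setting 0.47·360·t^-0.53 = 360·t^0.47/(49.8+t) gives 0.47(49.8+t) = t, so 0.53·t = 0.47×49.8.
t* = 0.47×49.8/0.53 = 44.16 min.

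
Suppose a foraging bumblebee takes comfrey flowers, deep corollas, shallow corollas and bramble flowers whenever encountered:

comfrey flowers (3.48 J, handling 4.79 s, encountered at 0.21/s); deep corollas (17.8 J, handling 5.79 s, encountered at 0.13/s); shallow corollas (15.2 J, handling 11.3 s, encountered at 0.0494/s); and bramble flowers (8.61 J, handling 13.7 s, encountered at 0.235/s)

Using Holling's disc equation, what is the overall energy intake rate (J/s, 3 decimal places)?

Energy encountered per unit search time: 0.21×3.48 + 0.13×17.8 + 0.0494×15.2 + 0.235×8.61 = 5.819 J/s.
Handling time per unit search time: 0.21×4.79 + 0.13×5.79 + 0.0494×11.3 + 0.235×13.7 = 5.536.
Rate = 5.819/(1 + 5.536) = 0.8903 J/s.

0.890 J/s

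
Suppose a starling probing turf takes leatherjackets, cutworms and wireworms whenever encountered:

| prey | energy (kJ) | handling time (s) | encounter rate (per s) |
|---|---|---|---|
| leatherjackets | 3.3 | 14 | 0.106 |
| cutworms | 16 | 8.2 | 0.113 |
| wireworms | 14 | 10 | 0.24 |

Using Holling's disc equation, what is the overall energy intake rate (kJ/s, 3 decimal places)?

0.950 kJ/s

Energy encountered per unit search time: 0.106×3.3 + 0.113×16 + 0.24×14 = 5.518 kJ/s.
Handling time per unit search time: 0.106×14 + 0.113×8.2 + 0.24×10 = 4.811.
Rate = 5.518/(1 + 4.811) = 0.9496 kJ/s.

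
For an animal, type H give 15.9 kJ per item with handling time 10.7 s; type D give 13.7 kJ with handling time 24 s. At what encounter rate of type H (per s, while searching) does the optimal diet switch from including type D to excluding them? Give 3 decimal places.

The zero-one rule: include type D iff E₂/h₂ > λE₁/(1+λh₁). Equality gives the switch point.
λE₁h₂ = E₂ + λE₂h₁ ⇒ λ = E₂/(E₁h₂ − E₂h₁) = 13.7/(381.6 − 146.6) = 0.0583 per s.

0.058 per s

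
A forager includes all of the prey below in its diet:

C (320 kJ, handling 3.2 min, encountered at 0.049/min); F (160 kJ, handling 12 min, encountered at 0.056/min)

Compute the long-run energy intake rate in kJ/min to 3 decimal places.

13.473 kJ/min

Energy encountered per unit search time: 0.049×320 + 0.056×160 = 24.64 kJ/min.
Handling time per unit search time: 0.049×3.2 + 0.056×12 = 0.8288.
Rate = 24.64/(1 + 0.8288) = 13.47 kJ/min.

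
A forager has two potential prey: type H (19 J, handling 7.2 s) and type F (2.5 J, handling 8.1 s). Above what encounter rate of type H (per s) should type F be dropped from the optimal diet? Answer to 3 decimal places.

The zero-one rule: include type F iff E₂/h₂ > λE₁/(1+λh₁). Equality gives the switch point.
λE₁h₂ = E₂ + λE₂h₁ ⇒ λ = E₂/(E₁h₂ − E₂h₁) = 2.5/(153.9 − 18) = 0.0184 per s.

0.018 per s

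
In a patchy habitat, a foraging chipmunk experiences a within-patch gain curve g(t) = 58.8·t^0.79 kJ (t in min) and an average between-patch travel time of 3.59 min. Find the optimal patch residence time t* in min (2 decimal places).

13.51 min

Maximise g(t)/(T+t): set derivative to zero → g'(t)(T+t) = g(t).
g'(t) = 0.79·58.8·t^-0.21. Setting 0.79·58.8·t^-0.21 = 58.8·t^0.79/(3.59+t) gives 0.79(3.59+t) = t, so 0.21·t = 0.79×3.59.
t* = 0.79×3.59/0.21 = 13.51 min.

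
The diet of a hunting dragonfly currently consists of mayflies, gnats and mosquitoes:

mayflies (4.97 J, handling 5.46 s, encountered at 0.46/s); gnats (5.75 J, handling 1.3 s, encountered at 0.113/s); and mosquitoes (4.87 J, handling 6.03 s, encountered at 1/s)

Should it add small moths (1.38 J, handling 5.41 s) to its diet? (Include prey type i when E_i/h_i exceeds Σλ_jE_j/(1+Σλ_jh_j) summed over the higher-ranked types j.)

No

Intake rate on the current diet: R = (0.46×4.97 + 0.113×5.75 + 1×4.87) / (1 + 0.46×5.46 + 0.113×1.3 + 1×6.03) = 7.806/9.688 = 0.8057 J/s.
Profitability of small moths: 1.38/5.41 = 0.2551 J/s.
Since 0.2551 < R, time spent handling small moths is better spent searching.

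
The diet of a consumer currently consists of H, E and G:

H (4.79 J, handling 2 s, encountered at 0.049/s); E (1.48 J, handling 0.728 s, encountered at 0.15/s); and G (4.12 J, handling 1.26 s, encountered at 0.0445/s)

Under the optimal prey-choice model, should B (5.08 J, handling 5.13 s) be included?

Intake rate on the current diet: R = (0.049×4.79 + 0.15×1.48 + 0.0445×4.12) / (1 + 0.049×2 + 0.15×0.728 + 0.0445×1.26) = 0.6401/1.263 = 0.5067 J/s.
B: E/h = 5.08/5.13 = 0.9903 J/s.
0.9903 > 0.5067, so adding B raises the average — include it.

Yes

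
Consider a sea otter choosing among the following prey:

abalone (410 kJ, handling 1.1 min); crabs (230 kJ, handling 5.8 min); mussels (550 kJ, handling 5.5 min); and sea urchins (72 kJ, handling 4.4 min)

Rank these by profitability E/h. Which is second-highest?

In descending order of E/h:
abalone: 410/1.1 = 373 kJ/min
mussels: 550/5.5 = 100 kJ/min
crabs: 230/5.8 = 39.7 kJ/min
sea urchins: 72/4.4 = 16.4 kJ/min

mussels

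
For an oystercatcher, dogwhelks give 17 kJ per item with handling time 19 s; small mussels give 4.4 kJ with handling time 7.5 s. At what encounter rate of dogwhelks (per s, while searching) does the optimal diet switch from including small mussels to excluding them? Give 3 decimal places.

0.100 per s

Drop small mussels once their profitability E₂/h₂ falls below the rate achievable on dogwhelks alone: E₂/h₂ = λE₁/(1 + λh₁).
Solve for λ: λE₁h₂ = E₂(1 + λh₁) → λ(E₁h₂ − E₂h₁) = E₂ → λ = E₂/(E₁h₂ − E₂h₁).
λ = 4.4/(17×7.5 − 4.4×19) = 4.4/43.9 = 0.1002 per s.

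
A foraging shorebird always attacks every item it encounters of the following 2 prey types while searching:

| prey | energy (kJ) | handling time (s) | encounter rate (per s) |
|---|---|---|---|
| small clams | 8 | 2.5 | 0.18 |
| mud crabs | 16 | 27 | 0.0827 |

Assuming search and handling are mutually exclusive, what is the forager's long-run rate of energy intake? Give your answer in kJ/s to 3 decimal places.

R = (0.18×8 + 0.0827×16) / (1 + 0.18×2.5 + 0.0827×27) = 2.763/3.683 = 0.7503 kJ/s.

0.750 kJ/s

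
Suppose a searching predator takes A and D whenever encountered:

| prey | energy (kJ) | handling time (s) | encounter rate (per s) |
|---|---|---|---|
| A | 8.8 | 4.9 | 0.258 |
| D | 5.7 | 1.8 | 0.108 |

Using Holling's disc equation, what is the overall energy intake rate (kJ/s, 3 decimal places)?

1.174 kJ/s

Energy encountered per unit search time: 0.258×8.8 + 0.108×5.7 = 2.886 kJ/s.
Handling time per unit search time: 0.258×4.9 + 0.108×1.8 = 1.459.
Rate = 2.886/(1 + 1.459) = 1.174 kJ/s.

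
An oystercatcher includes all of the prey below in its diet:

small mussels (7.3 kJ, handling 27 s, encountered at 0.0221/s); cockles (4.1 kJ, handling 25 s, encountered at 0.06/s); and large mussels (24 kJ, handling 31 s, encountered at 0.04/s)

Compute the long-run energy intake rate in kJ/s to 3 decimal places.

R = Σλ_iE_i / (1 + Σλ_ih_i)
Numerator: 0.0221×7.3 + 0.06×4.1 + 0.04×24 = 1.367
Denominator: 1 + 0.0221×27 + 0.06×25 + 0.04×31 = 4.337
R = 1.367/4.337 = 0.3153 kJ/s

0.315 kJ/s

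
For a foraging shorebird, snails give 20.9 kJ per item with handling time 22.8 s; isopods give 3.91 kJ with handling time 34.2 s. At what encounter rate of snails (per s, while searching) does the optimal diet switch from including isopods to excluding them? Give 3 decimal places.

0.006 per s

Drop isopods once their profitability E₂/h₂ falls below the rate achievable on snails alone: E₂/h₂ = λE₁/(1 + λh₁).
Solve for λ: λE₁h₂ = E₂(1 + λh₁) → λ(E₁h₂ − E₂h₁) = E₂ → λ = E₂/(E₁h₂ − E₂h₁).
λ = 3.91/(20.9×34.2 − 3.91×22.8) = 3.91/625.6 = 0.00625 per s.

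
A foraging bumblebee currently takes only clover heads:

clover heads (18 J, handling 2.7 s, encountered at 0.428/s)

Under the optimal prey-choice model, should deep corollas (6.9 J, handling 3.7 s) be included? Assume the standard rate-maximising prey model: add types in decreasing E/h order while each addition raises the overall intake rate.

Current rate: (0.428×18)/(1 + 0.428×2.7) = 3.574 J/s.
deep corollas: E/h = 6.9/3.7 = 1.865 J/s.
1.865 < 3.574, so adding deep corollas would lower the average — exclude it.

No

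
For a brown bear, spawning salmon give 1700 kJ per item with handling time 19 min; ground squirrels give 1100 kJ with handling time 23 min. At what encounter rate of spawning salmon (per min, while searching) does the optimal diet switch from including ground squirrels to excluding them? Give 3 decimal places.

0.060 per min

The zero-one rule: include ground squirrels iff E₂/h₂ > λE₁/(1+λh₁). Equality gives the switch point.
λE₁h₂ = E₂ + λE₂h₁ ⇒ λ = E₂/(E₁h₂ − E₂h₁) = 1100/(3.91e+04 − 2.09e+04) = 0.06044 per min.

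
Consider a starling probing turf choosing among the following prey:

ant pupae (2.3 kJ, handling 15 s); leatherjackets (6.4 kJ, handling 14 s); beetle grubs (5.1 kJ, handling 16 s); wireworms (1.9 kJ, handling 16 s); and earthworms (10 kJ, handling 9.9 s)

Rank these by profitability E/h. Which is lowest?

In descending order of E/h:
earthworms: 10/9.9 = 1.01 kJ/s
leatherjackets: 6.4/14 = 0.457 kJ/s
beetle grubs: 5.1/16 = 0.319 kJ/s
ant pupae: 2.3/15 = 0.153 kJ/s
wireworms: 1.9/16 = 0.119 kJ/s

wireworms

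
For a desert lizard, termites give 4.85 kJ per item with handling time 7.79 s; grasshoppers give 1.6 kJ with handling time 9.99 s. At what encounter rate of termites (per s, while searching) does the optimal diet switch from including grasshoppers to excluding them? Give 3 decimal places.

At the threshold, the rate on termites alone equals the profitability of grasshoppers: λ·4.85/(1 + λ·7.79) = 1.6/9.99 = 0.1602.
Rearranging, λ(4.85 − 0.1602×7.79) = 0.1602, so λ = 0.1602/3.602 = 0.04446 per s.

0.044 per s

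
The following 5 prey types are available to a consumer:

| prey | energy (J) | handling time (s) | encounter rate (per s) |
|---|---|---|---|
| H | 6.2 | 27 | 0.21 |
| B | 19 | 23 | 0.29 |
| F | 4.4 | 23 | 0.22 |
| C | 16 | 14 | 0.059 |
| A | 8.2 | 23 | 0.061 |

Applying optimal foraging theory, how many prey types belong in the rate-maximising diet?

E/h in descending order: C 1.14, B 0.826, A 0.357, H 0.23, F 0.191 J/s. The optimal diet is the largest prefix of this list for which every included type satisfies E_i/h_i > R on the types above it.
Rate on top 1: 0.517. B: 0.826 > 0.517 → include.
Rate on top 2: 0.7597. A: 0.357 < 0.7597 → exclude; stop.
Optimal diet: C, B — 2 of 5 types.

2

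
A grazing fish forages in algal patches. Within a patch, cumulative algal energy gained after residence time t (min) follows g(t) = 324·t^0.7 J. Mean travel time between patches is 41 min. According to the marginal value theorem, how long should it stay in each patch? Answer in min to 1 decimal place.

Maximise g(t)/(T+t): set derivative to zero → g'(t)(T+t) = g(t).
g'(t) = 0.7·324·t^-0.3. Setting 0.7·324·t^-0.3 = 324·t^0.7/(41+t) gives 0.7(41+t) = t, so 0.30·t = 0.7×41.
t* = 0.7×41/0.30 = 95.67 min.

95.7 min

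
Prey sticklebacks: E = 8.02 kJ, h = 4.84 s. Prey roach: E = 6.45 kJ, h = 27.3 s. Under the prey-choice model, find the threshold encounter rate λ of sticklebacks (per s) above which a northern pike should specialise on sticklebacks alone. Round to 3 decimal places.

At the threshold, the rate on sticklebacks alone equals the profitability of roach: λ·8.02/(1 + λ·4.84) = 6.45/27.3 = 0.2363.
Rearranging, λ(8.02 − 0.2363×4.84) = 0.2363, so λ = 0.2363/6.876 = 0.03436 per s.

0.034 per s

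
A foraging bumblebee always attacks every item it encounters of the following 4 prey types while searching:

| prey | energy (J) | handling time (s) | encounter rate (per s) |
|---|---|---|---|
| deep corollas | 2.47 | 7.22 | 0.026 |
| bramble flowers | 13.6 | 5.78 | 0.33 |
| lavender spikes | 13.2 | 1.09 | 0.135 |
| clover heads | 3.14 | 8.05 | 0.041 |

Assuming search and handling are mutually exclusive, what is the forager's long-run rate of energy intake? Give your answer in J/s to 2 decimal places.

1.81 J/s

R = (0.026×2.47 + 0.33×13.6 + 0.135×13.2 + 0.041×3.14) / (1 + 0.026×7.22 + 0.33×5.78 + 0.135×1.09 + 0.041×8.05) = 6.463/3.572 = 1.809 J/s.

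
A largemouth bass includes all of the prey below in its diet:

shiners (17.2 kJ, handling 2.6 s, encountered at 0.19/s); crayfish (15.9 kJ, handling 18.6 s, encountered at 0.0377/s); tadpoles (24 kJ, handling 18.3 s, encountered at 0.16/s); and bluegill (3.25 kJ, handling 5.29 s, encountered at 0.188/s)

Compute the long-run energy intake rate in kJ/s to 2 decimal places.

1.36 kJ/s

Energy encountered per unit search time: 0.19×17.2 + 0.0377×15.9 + 0.16×24 + 0.188×3.25 = 8.318 kJ/s.
Handling time per unit search time: 0.19×2.6 + 0.0377×18.6 + 0.16×18.3 + 0.188×5.29 = 5.118.
Rate = 8.318/(1 + 5.118) = 1.36 kJ/s.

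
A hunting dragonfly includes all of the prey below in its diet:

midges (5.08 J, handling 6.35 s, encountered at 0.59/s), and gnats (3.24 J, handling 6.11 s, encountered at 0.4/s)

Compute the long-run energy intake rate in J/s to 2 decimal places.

0.60 J/s

R = Σλ_iE_i / (1 + Σλ_ih_i)
Numerator: 0.59×5.08 + 0.4×3.24 = 4.293
Denominator: 1 + 0.59×6.35 + 0.4×6.11 = 7.191
R = 4.293/7.191 = 0.5971 J/s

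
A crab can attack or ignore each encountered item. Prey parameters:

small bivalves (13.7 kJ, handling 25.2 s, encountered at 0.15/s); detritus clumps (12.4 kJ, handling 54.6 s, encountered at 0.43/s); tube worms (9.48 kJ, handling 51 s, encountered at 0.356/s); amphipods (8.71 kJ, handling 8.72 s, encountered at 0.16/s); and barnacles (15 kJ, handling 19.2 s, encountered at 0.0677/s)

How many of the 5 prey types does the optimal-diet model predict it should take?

2

Profitabilities (E/h, kJ/s): amphipods 0.999, barnacles 0.781, small bivalves 0.544, detritus clumps 0.227, tube worms 0.186. Add prey in this order while the next type's profitability exceeds the intake rate on those already taken.
Rate on top 1: 0.5818. barnacles: 0.781 > 0.5818 → include.
Rate on top 2: 0.652. small bivalves: 0.544 < 0.652 → exclude; stop.
Optimal diet: amphipods, barnacles — 2 of 5 types.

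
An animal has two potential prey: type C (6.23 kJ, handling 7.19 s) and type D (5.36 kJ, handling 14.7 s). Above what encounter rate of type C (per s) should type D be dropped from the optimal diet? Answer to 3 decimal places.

0.101 per s

At the threshold, the rate on type C alone equals the profitability of type D: λ·6.23/(1 + λ·7.19) = 5.36/14.7 = 0.3646.
Rearranging, λ(6.23 − 0.3646×7.19) = 0.3646, so λ = 0.3646/3.608 = 0.1011 per s.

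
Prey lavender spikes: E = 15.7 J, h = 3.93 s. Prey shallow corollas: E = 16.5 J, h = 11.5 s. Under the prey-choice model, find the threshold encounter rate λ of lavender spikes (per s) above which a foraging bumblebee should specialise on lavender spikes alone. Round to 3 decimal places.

0.143 per s

Drop shallow corollas once their profitability E₂/h₂ falls below the rate achievable on lavender spikes alone: E₂/h₂ = λE₁/(1 + λh₁).
Solve for λ: λE₁h₂ = E₂(1 + λh₁) → λ(E₁h₂ − E₂h₁) = E₂ → λ = E₂/(E₁h₂ − E₂h₁).
λ = 16.5/(15.7×11.5 − 16.5×3.93) = 16.5/115.7 = 0.1426 per s.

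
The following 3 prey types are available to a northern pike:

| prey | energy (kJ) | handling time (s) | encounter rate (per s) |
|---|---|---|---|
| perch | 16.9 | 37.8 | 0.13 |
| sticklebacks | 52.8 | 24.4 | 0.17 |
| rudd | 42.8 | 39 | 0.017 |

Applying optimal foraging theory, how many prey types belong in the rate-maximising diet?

1

Rank by E/h (kJ/s): sticklebacks 2.16, rudd 1.1, perch 0.447. Include each in turn until the next type's E/h falls below the running intake rate.
Rate on top 1: 1.744. rudd: 1.1 < 1.744 → exclude; stop.
Optimal diet: sticklebacks — 1 of 3 types.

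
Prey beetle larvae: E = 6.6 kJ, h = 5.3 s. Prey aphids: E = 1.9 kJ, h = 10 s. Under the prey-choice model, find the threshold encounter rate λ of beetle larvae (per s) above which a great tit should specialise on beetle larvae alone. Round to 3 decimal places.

0.034 per s

Drop aphids once their profitability E₂/h₂ falls below the rate achievable on beetle larvae alone: E₂/h₂ = λE₁/(1 + λh₁).
Solve for λ: λE₁h₂ = E₂(1 + λh₁) → λ(E₁h₂ − E₂h₁) = E₂ → λ = E₂/(E₁h₂ − E₂h₁).
λ = 1.9/(6.6×10 − 1.9×5.3) = 1.9/55.93 = 0.03397 per s.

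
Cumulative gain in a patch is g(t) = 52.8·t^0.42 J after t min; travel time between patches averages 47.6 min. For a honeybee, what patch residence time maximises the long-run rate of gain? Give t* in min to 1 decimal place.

Maximise g(t)/(T+t): set derivative to zero → g'(t)(T+t) = g(t).
g'(t) = 0.42·52.8·t^-0.58. Setting 0.42·52.8·t^-0.58 = 52.8·t^0.42/(47.6+t) gives 0.42(47.6+t) = t, so 0.58·t = 0.42×47.6.
t* = 0.42×47.6/0.58 = 34.47 min.

34.5 min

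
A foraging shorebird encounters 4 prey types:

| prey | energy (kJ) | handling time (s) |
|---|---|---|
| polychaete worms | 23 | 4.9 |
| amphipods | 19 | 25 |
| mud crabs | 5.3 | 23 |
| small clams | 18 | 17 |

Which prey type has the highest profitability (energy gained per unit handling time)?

In descending order of E/h:
polychaete worms: 23/4.9 = 4.69 kJ/s
small clams: 18/17 = 1.06 kJ/s
amphipods: 19/25 = 0.76 kJ/s
mud crabs: 5.3/23 = 0.23 kJ/s

polychaete worms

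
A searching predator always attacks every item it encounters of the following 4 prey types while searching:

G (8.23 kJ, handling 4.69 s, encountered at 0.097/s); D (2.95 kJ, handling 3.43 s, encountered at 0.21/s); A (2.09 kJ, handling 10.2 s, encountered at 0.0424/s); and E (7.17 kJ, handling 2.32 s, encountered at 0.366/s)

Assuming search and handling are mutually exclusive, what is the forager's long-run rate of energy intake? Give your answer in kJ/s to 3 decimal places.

R = (0.097×8.23 + 0.21×2.95 + 0.0424×2.09 + 0.366×7.17) / (1 + 0.097×4.69 + 0.21×3.43 + 0.0424×10.2 + 0.366×2.32) = 4.131/3.457 = 1.195 kJ/s.

1.195 kJ/s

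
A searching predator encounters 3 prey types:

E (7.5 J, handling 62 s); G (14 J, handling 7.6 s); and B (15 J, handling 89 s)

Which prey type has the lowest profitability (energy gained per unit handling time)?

In descending order of E/h:
G: 14/7.6 = 1.84 J/s
B: 15/89 = 0.169 J/s
E: 7.5/62 = 0.121 J/s

E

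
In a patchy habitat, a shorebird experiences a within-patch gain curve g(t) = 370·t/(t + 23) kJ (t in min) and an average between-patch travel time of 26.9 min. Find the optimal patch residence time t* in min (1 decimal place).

By the marginal value theorem, leave when the instantaneous gain rate g'(t) equals the habitat-wide average g(t)/(T + t).
g'(t) = 370·23/(t + 23)². Setting 370·23/(t+23)² = 370t/[(t+23)(26.9+t)] gives 23(26.9+t) = t(t+23), so t² = 23×26.9 = 618.7.
t* = √618.7 = 24.87 min.

24.9 min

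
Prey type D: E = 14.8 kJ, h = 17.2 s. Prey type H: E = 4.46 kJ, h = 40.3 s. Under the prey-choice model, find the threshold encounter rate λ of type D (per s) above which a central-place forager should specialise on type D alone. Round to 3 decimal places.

0.009 per s

Drop type H once their profitability E₂/h₂ falls below the rate achievable on type D alone: E₂/h₂ = λE₁/(1 + λh₁).
Solve for λ: λE₁h₂ = E₂(1 + λh₁) → λ(E₁h₂ − E₂h₁) = E₂ → λ = E₂/(E₁h₂ − E₂h₁).
λ = 4.46/(14.8×40.3 − 4.46×17.2) = 4.46/519.7 = 0.008581 per s.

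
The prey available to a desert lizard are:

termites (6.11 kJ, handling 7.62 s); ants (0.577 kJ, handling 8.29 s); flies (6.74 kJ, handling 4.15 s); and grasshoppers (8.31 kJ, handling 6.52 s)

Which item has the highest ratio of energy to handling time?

flies

Profitability E/h (kJ/s): termites = 6.11/7.62 = 0.802, ants = 0.577/8.29 = 0.0696, flies = 6.74/4.15 = 1.62, grasshoppers = 8.31/6.52 = 1.27.
Ranked: flies > grasshoppers > termites > ants.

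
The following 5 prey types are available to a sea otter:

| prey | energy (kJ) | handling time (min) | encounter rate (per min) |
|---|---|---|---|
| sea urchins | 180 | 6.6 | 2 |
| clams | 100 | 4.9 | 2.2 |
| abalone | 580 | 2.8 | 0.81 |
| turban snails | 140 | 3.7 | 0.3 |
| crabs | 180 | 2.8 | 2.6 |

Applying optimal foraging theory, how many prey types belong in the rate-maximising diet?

1

Rank by E/h (kJ/min): abalone 207, crabs 64.3, turban snails 37.8, sea urchins 27.3, clams 20.4. Include each in turn until the next type's E/h falls below the running intake rate.
Rate on top 1: 143.8. crabs: 64.3 < 143.8 → exclude; stop.
Optimal diet: abalone — 1 of 5 types.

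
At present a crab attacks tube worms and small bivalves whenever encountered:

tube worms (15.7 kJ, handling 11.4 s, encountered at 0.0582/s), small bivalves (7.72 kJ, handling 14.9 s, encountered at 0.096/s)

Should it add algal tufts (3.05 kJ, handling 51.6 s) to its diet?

Intake rate on the current diet: R = (0.0582×15.7 + 0.096×7.72) / (1 + 0.0582×11.4 + 0.096×14.9) = 1.655/3.094 = 0.5349 kJ/s.
algal tufts: E/h = 3.05/51.6 = 0.05911 kJ/s.
Since 0.05911 < R, time spent handling algal tufts is better spent searching.

No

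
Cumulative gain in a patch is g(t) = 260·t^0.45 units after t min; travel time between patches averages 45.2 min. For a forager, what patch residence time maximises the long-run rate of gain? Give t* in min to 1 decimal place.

37.0 min

Maximise g(t)/(T+t): set derivative to zero → g'(t)(T+t) = g(t).
g'(t) = 0.45·260·t^-0.55. Setting 0.45·260·t^-0.55 = 260·t^0.45/(45.2+t) gives 0.45(45.2+t) = t, so 0.55·t = 0.45×45.2.
t* = 0.45×45.2/0.55 = 36.98 min.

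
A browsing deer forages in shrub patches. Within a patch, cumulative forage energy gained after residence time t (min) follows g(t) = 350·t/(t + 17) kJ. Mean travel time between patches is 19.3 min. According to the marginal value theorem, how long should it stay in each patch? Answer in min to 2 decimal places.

18.11 min

Optimal t* satisfies g'(t*) = g(t*)/(T + t*).
g'(t) = 350·17/(t + 17)². Setting 350·17/(t+17)² = 350t/[(t+17)(19.3+t)] gives 17(19.3+t) = t(t+17), so t² = 17×19.3 = 328.1.
t* = √328.1 = 18.11 min.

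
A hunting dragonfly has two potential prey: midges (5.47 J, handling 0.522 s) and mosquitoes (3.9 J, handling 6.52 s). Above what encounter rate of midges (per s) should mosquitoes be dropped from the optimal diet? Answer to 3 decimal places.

0.116 per s

Drop mosquitoes once their profitability E₂/h₂ falls below the rate achievable on midges alone: E₂/h₂ = λE₁/(1 + λh₁).
Solve for λ: λE₁h₂ = E₂(1 + λh₁) → λ(E₁h₂ − E₂h₁) = E₂ → λ = E₂/(E₁h₂ − E₂h₁).
λ = 3.9/(5.47×6.52 − 3.9×0.522) = 3.9/33.63 = 0.116 per s.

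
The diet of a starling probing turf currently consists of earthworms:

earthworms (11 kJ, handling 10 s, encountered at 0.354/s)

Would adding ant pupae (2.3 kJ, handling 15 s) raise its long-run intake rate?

Intake rate on the current diet: R = (0.354×11) / (1 + 0.354×10) = 3.894/4.54 = 0.8577 kJ/s.
Profitability of ant pupae: 2.3/15 = 0.1533 kJ/s.
0.1533 < 0.8577, so adding ant pupae would lower the average — exclude it.

No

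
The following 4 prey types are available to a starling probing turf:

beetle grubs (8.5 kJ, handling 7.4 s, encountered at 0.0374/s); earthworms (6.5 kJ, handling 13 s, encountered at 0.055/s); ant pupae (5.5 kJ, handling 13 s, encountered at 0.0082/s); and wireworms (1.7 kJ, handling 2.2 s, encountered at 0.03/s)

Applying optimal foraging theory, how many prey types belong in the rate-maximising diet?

4

E/h in descending order: beetle grubs 1.15, wireworms 0.773, earthworms 0.5, ant pupae 0.423 kJ/s. The optimal diet is the largest prefix of this list for which every included type satisfies E_i/h_i > R on the types above it.
Rate on top 1: 0.249. wireworms: 0.773 > 0.249 → include.
Rate on top 2: 0.2747. earthworms: 0.5 > 0.2747 → include.
Rate on top 3: 0.353. ant pupae: 0.423 > 0.353 → include.
Optimal diet: beetle grubs, wireworms, earthworms, ant pupae — 4 of 4 types.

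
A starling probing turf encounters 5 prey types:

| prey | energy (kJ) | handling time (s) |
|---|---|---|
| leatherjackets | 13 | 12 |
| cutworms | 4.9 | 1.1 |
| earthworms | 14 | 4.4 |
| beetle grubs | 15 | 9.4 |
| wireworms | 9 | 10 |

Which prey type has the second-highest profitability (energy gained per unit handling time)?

In descending order of E/h:
cutworms: 4.9/1.1 = 4.45 kJ/s
earthworms: 14/4.4 = 3.18 kJ/s
beetle grubs: 15/9.4 = 1.6 kJ/s
leatherjackets: 13/12 = 1.08 kJ/s
wireworms: 9/10 = 0.9 kJ/s

earthworms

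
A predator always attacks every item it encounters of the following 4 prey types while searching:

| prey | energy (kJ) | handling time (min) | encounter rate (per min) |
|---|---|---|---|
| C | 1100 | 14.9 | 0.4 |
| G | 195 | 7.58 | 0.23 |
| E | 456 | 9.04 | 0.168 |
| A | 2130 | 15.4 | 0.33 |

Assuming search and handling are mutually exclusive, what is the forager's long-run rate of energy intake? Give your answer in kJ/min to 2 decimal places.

Energy encountered per unit search time: 0.4×1100 + 0.23×195 + 0.168×456 + 0.33×2130 = 1264 kJ/min.
Handling time per unit search time: 0.4×14.9 + 0.23×7.58 + 0.168×9.04 + 0.33×15.4 = 14.3.
Rate = 1264/(1 + 14.3) = 82.62 kJ/min.

82.62 kJ/min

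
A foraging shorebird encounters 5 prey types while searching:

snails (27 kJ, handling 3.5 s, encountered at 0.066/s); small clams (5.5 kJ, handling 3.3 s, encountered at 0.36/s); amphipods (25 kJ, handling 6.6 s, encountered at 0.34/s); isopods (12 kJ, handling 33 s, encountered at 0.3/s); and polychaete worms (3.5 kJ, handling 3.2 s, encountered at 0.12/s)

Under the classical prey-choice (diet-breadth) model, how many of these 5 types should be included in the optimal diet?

2

Profitabilities (E/h, kJ/s): snails 7.71, amphipods 3.79, small clams 1.67, polychaete worms 1.09, isopods 0.364. Add prey in this order while the next type's profitability exceeds the intake rate on those already taken.
Rate on top 1: 1.448. amphipods: 3.79 > 1.448 → include.
Rate on top 2: 2.959. small clams: 1.67 < 2.959 → exclude; stop.
Optimal diet: snails, amphipods — 2 of 5 types.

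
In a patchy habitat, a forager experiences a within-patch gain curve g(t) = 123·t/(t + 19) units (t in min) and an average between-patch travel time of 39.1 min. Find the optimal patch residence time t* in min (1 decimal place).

27.3 min

Maximise g(t)/(T+t): set derivative to zero → g'(t)(T+t) = g(t).
g'(t) = 123·19/(t + 19)². Setting 123·19/(t+19)² = 123t/[(t+19)(39.1+t)] gives 19(39.1+t) = t(t+19), so t² = 19×39.1 = 742.9.
t* = √742.9 = 27.26 min.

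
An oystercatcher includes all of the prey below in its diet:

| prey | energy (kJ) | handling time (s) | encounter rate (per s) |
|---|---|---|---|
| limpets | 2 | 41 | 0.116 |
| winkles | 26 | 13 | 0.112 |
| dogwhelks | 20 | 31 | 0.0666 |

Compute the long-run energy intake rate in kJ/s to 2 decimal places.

0.48 kJ/s

Energy encountered per unit search time: 0.116×2 + 0.112×26 + 0.0666×20 = 4.476 kJ/s.
Handling time per unit search time: 0.116×41 + 0.112×13 + 0.0666×31 = 8.277.
Rate = 4.476/(1 + 8.277) = 0.4825 kJ/s.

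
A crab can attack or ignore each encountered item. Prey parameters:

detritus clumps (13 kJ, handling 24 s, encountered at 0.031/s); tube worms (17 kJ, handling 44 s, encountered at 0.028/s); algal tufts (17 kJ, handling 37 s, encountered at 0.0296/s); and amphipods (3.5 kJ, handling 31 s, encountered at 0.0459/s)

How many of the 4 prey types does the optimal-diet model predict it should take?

Rank by E/h (kJ/s): detritus clumps 0.542, algal tufts 0.459, tube worms 0.386, amphipods 0.113. Include each in turn until the next type's E/h falls below the running intake rate.
Rate on top 1: 0.2311. algal tufts: 0.459 > 0.2311 → include.
Rate on top 2: 0.3192. tube worms: 0.386 > 0.3192 → include.
Rate on top 3: 0.3395. amphipods: 0.113 < 0.3395 → exclude; stop.
Optimal diet: detritus clumps, algal tufts, tube worms — 3 of 4 types.

3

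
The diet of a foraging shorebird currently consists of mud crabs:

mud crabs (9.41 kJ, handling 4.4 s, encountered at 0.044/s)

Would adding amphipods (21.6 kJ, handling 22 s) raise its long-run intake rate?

Yes

Current rate: (0.044×9.41)/(1 + 0.044×4.4) = 0.3469 kJ/s.
Profitability of amphipods: 21.6/22 = 0.9818 kJ/s.
0.9818 > 0.3469, so adding amphipods raises the average — include it.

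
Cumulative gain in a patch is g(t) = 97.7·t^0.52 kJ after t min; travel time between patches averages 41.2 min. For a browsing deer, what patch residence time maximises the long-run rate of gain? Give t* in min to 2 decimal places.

Optimal t* satisfies g'(t*) = g(t*)/(T + t*).
g'(t) = 0.52·97.7·t^-0.48. Setting 0.52·97.7·t^-0.48 = 97.7·t^0.52/(41.2+t) gives 0.52(41.2+t) = t, so 0.48·t = 0.52×41.2.
t* = 0.52×41.2/0.48 = 44.63 min.

44.63 min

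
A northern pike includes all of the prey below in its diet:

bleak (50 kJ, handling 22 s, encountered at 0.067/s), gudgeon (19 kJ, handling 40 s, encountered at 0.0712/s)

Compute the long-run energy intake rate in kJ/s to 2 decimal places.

0.88 kJ/s

Energy encountered per unit search time: 0.067×50 + 0.0712×19 = 4.703 kJ/s.
Handling time per unit search time: 0.067×22 + 0.0712×40 = 4.322.
Rate = 4.703/(1 + 4.322) = 0.8837 kJ/s.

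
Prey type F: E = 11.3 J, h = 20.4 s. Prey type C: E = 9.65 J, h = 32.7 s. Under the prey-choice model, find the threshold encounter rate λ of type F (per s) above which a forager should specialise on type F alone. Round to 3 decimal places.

At the threshold, the rate on type F alone equals the profitability of type C: λ·11.3/(1 + λ·20.4) = 9.65/32.7 = 0.2951.
Rearranging, λ(11.3 − 0.2951×20.4) = 0.2951, so λ = 0.2951/5.28 = 0.05589 per s.

0.056 per s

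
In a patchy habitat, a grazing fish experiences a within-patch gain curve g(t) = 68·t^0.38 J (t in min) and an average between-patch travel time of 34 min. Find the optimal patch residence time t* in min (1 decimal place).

20.8 min

Maximise g(t)/(T+t): set derivative to zero → g'(t)(T+t) = g(t).
g'(t) = 0.38·68·t^-0.62. Setting 0.38·68·t^-0.62 = 68·t^0.38/(34+t) gives 0.38(34+t) = t, so 0.62·t = 0.38×34.
t* = 0.38×34/0.62 = 20.84 min.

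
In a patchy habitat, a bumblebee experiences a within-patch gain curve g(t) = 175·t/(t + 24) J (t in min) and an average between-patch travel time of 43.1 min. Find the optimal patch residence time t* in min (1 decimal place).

32.2 min

Maximise g(t)/(T+t): set derivative to zero → g'(t)(T+t) = g(t).
g'(t) = 175·24/(t + 24)². Setting 175·24/(t+24)² = 175t/[(t+24)(43.1+t)] gives 24(43.1+t) = t(t+24), so t² = 24×43.1 = 1034.
t* = √1034 = 32.16 min.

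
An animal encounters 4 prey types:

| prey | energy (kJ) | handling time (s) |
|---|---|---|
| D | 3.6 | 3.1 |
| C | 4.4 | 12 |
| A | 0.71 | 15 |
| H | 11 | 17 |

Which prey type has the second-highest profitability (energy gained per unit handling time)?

H

In descending order of E/h:
D: 3.6/3.1 = 1.16 kJ/s
H: 11/17 = 0.647 kJ/s
C: 4.4/12 = 0.367 kJ/s
A: 0.71/15 = 0.0473 kJ/s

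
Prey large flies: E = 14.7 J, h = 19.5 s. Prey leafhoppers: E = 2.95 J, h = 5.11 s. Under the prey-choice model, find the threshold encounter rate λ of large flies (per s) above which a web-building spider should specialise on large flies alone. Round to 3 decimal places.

0.168 per s

Drop leafhoppers once their profitability E₂/h₂ falls below the rate achievable on large flies alone: E₂/h₂ = λE₁/(1 + λh₁).
Solve for λ: λE₁h₂ = E₂(1 + λh₁) → λ(E₁h₂ − E₂h₁) = E₂ → λ = E₂/(E₁h₂ − E₂h₁).
λ = 2.95/(14.7×5.11 − 2.95×19.5) = 2.95/17.59 = 0.1677 per s.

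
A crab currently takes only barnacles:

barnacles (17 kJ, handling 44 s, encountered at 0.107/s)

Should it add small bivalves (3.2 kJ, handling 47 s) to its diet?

On barnacles alone, R = ΣλE/(1+Σλh) = 1.819/5.708 = 0.3187 kJ/s.
Profitability of small bivalves: 3.2/47 = 0.06809 kJ/s.
Since 0.06809 < R, time spent handling small bivalves is better spent searching.

No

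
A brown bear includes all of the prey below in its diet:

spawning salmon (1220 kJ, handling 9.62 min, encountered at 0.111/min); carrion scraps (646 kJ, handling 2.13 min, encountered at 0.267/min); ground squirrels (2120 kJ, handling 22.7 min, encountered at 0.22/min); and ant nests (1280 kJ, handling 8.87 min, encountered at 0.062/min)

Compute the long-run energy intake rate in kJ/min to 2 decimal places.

104.35 kJ/min

R = (0.111×1220 + 0.267×646 + 0.22×2120 + 0.062×1280) / (1 + 0.111×9.62 + 0.267×2.13 + 0.22×22.7 + 0.062×8.87) = 853.7/8.18 = 104.4 kJ/min.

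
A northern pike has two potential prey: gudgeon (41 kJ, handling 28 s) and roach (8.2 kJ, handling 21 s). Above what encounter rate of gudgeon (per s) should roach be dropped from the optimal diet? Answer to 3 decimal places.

The zero-one rule: include roach iff E₂/h₂ > λE₁/(1+λh₁). Equality gives the switch point.
λE₁h₂ = E₂ + λE₂h₁ ⇒ λ = E₂/(E₁h₂ − E₂h₁) = 8.2/(861 − 229.6) = 0.01299 per s.

0.013 per s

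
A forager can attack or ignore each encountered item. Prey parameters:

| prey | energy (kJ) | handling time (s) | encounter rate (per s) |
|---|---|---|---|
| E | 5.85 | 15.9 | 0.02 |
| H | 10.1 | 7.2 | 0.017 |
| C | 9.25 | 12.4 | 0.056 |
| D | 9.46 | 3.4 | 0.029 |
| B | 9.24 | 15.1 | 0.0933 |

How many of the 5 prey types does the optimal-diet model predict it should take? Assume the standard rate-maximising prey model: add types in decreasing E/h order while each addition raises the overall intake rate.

4

Profitabilities (E/h, kJ/s): D 2.78, H 1.4, C 0.746, B 0.612, E 0.368. Add prey in this order while the next type's profitability exceeds the intake rate on those already taken.
Rate on top 1: 0.2497. H: 1.4 > 0.2497 → include.
Rate on top 2: 0.3653. C: 0.746 > 0.3653 → include.
Rate on top 3: 0.5033. B: 0.612 > 0.5033 → include.
Rate on top 4: 0.5493. E: 0.368 < 0.5493 → exclude; stop.
Optimal diet: D, H, C, B — 4 of 5 types.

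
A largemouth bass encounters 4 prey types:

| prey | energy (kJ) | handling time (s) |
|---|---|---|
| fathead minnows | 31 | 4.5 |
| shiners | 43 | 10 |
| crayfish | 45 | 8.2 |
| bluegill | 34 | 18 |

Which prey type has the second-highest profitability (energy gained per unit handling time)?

crayfish

In descending order of E/h:
fathead minnows: 31/4.5 = 6.89 kJ/s
crayfish: 45/8.2 = 5.49 kJ/s
shiners: 43/10 = 4.3 kJ/s
bluegill: 34/18 = 1.89 kJ/s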